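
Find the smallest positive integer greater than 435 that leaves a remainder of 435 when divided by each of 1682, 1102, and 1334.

735469

N − 435 must be a common multiple of 1682, 1102, and 1334.
1682 = 2 × 29^2
1102 = 2 × 19 × 29
1334 = 2 × 23 × 29
LCM(1682, 1102, 1334) = 2 × 19 × 23 × 29^2 = 735034.
Smallest N > 435 is LCM + 435 = 735034 + 435 = 735469.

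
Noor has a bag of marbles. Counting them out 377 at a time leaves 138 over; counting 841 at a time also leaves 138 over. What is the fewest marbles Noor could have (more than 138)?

11071

N − 138 must be a common multiple of 377 and 841.
377 = 13 × 29
841 = 29^2
LCM(377, 841) = 13 × 29^2 = 10933.
Smallest N > 138 is LCM + 138 = 10933 + 138 = 11071.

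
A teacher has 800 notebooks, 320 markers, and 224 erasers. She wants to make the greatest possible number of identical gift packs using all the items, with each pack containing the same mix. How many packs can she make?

The pack count must divide each quantity, so the greatest is gcd(800, 320, 224).
800 = 2^5 × 5^2
320 = 2^6 × 5
224 = 2^5 × 7
gcd(800, 320, 224) = 2^5 = 32.

32 packs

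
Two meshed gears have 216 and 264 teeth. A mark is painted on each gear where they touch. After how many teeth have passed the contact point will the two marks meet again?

They coincide at every common multiple of the periods; the first is the LCM.
216 = 2^3 × 3^3
264 = 2^3 × 3 × 11
LCM(216, 264) = 2^3 × 3^3 × 11 = 2376.

2376 teeth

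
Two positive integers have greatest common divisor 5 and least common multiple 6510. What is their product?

32550

For any two positive integers, gcd × lcm = product = 5 × 6510 = 32550.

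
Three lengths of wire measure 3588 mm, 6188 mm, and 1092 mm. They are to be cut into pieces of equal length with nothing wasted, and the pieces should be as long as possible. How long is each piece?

Each piece length must divide every original length, so the longest possible is gcd(3588, 6188, 1092).
3588 = 2^2 × 3 × 13 × 23
6188 = 2^2 × 7 × 13 × 17
1092 = 2^2 × 3 × 7 × 13
gcd(3588, 6188, 1092) = 2^2 × 13 = 52.

52 mm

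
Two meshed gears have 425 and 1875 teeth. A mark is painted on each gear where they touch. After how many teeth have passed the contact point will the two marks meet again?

They coincide at every common multiple of the periods; the first is the LCM.
425 = 5^2 × 17
1875 = 3 × 5^4
LCM(425, 1875) = 3 × 5^4 × 17 = 31875.

31875 teeth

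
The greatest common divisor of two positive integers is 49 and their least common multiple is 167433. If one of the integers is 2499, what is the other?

For two integers, gcd × lcm = product, so the other is (49 × 167433) / 2499 = 8204217 / 2499 = 3283.

3283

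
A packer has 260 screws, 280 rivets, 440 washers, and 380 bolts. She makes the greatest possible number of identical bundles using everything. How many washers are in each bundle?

22

Number of bundles = gcd(260, 280, 440, 380).
260 = 2^2 × 5 × 13
280 = 2^3 × 5 × 7
440 = 2^3 × 5 × 11
380 = 2^2 × 5 × 19
gcd(260, 280, 440, 380) = 2^2 × 5 = 20.
washers per bundle = 440 / 20 = 22.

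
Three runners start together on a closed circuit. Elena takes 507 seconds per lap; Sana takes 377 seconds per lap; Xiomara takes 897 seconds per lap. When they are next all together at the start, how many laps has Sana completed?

897 laps

The first common completion time is the LCM of the periods.
507 = 3 × 13^2
377 = 13 × 29
897 = 3 × 13 × 23
LCM(507, 377, 897) = 3 × 13^2 × 23 × 29 = 338169.
Laps for period 377: 338169 / 377 = 897.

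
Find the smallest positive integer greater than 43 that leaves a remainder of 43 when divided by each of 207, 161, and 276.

N − 43 must be a common multiple of 207, 161, and 276.
207 = 3^2 × 23
161 = 7 × 23
276 = 2^2 × 3 × 23
LCM(207, 161, 276) = 2^2 × 3^2 × 7 × 23 = 5796.
Smallest N > 43 is LCM + 43 = 5796 + 43 = 5839.

5839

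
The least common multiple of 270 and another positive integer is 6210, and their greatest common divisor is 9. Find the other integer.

207

gcd × lcm = product of the two integers, so the other integer is (9 × 6210) / 270 = 207.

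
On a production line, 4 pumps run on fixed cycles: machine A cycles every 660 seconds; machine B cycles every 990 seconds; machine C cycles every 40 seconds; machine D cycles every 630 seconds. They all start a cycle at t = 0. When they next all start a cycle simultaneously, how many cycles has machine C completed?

They are all back at their starting positions together after one LCM of the periods.
660 = 2^2 × 3 × 5 × 11
990 = 2 × 3^2 × 5 × 11
40 = 2^3 × 5
630 = 2 × 3^2 × 5 × 7
LCM(660, 990, 40, 630) = 2^3 × 3^2 × 5 × 7 × 11 = 27720.
Cycles for period 40: 27720 / 40 = 693.

693 cycles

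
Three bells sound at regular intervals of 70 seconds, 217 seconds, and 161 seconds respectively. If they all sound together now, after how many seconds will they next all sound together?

49910 seconds

We need the least common multiple of the intervals.
70 = 2 × 5 × 7
217 = 7 × 31
161 = 7 × 23
LCM(70, 217, 161) = 2 × 5 × 7 × 23 × 31 = 49910.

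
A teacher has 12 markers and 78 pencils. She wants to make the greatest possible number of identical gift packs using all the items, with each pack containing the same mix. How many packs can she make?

The pack count must divide each quantity, so the greatest is gcd(12, 78).
12 = 2^2 × 3
78 = 2 × 3 × 13
gcd(12, 78) = 2 × 3 = 6.

6 packs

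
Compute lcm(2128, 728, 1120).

2128 = 2^4 × 7 × 19
728 = 2^3 × 7 × 13
1120 = 2^5 × 5 × 7
LCM(2128, 728, 1120) = 2^5 × 5 × 7 × 13 × 19 = 276640.

276640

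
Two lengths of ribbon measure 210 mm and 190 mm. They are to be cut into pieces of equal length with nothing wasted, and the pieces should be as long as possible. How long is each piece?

Each piece length must divide every original length, so the longest possible is gcd(210, 190).
210 = 2 × 3 × 5 × 7
190 = 2 × 5 × 19
gcd(210, 190) = 2 × 5 = 10.

10 mm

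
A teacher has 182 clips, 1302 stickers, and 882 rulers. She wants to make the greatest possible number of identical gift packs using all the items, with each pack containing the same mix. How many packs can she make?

14 packs

The pack count must divide each quantity, so the greatest is gcd(182, 1302, 882).
182 = 2 × 7 × 13
1302 = 2 × 3 × 7 × 31
882 = 2 × 3^2 × 7^2
gcd(182, 1302, 882) = 2 × 7 = 14.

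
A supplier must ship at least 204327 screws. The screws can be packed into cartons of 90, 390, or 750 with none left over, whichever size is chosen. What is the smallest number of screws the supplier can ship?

204750

The number of screws must be a common multiple of 90, 390, and 750, so a multiple of their LCM.
90 = 2 × 3^2 × 5
390 = 2 × 3 × 5 × 13
750 = 2 × 3 × 5^3
LCM(90, 390, 750) = 2 × 3^2 × 5^3 × 13 = 29250.
Smallest multiple of 29250 that is ≥ 204327: ⌈204327/29250⌉ × 29250 = 7 × 29250 = 204750.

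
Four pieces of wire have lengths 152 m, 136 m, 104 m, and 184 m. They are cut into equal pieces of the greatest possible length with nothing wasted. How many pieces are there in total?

Piece length = gcd(152, 136, 104, 184).
152 = 2^3 × 19
136 = 2^3 × 17
104 = 2^3 × 13
184 = 2^3 × 23
gcd(152, 136, 104, 184) = 2^3 = 8.
Total pieces = 152/8 + 136/8 + 104/8 + 184/8 = 19 + 17 + 13 + 23 = 72.

72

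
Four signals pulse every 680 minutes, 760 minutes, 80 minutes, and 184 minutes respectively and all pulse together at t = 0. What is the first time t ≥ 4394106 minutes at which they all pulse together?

4754560 minutes

Joint pulses occur at multiples of LCM(680, 760, 80, 184).
680 = 2^3 × 5 × 17
760 = 2^3 × 5 × 19
80 = 2^4 × 5
184 = 2^3 × 23
LCM(680, 760, 80, 184) = 2^4 × 5 × 17 × 19 × 23 = 594320.
Smallest multiple of 594320 that is ≥ 4394106: ⌈4394106/594320⌉ × 594320 = 8 × 594320 = 4754560.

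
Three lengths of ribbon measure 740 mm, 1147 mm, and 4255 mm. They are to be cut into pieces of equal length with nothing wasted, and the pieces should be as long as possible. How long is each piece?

37 mm

Each piece length must divide every original length, so the longest possible is gcd(740, 1147, 4255).
740 = 2^2 × 5 × 37
1147 = 31 × 37
4255 = 5 × 23 × 37
gcd(740, 1147, 4255) = 37.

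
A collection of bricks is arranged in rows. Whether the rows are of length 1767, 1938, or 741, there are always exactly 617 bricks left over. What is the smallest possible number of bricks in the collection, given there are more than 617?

N − 617 must be a common multiple of 1767, 1938, and 741.
1767 = 3 × 19 × 31
1938 = 2 × 3 × 17 × 19
741 = 3 × 13 × 19
LCM(1767, 1938, 741) = 2 × 3 × 13 × 17 × 19 × 31 = 781014.
Smallest N > 617 is LCM + 617 = 781014 + 617 = 781631.

781631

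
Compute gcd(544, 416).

32

544 = 2^5 × 17
416 = 2^5 × 13
gcd(544, 416) = 2^5 = 32.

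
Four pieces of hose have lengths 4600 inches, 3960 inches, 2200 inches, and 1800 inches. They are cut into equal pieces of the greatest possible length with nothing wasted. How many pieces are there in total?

Piece length = gcd(4600, 3960, 2200, 1800).
4600 = 2^3 × 5^2 × 23
3960 = 2^3 × 3^2 × 5 × 11
2200 = 2^3 × 5^2 × 11
1800 = 2^3 × 3^2 × 5^2
gcd(4600, 3960, 2200, 1800) = 2^3 × 5 = 40.
Total pieces = 4600/40 + 3960/40 + 2200/40 + 1800/40 = 115 + 99 + 55 + 45 = 314.

314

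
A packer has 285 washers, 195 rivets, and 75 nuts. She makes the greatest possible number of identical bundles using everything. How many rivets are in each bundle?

Number of bundles = gcd(285, 195, 75).
285 = 3 × 5 × 19
195 = 3 × 5 × 13
75 = 3 × 5^2
gcd(285, 195, 75) = 3 × 5 = 15.
rivets per bundle = 195 / 15 = 13.

13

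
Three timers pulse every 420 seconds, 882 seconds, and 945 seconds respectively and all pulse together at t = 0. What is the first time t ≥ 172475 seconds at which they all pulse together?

Joint pulses occur at multiples of LCM(420, 882, 945).
420 = 2^2 × 3 × 5 × 7
882 = 2 × 3^2 × 7^2
945 = 3^3 × 5 × 7
LCM(420, 882, 945) = 2^2 × 3^3 × 5 × 7^2 = 26460.
Smallest multiple of 26460 that is ≥ 172475: ⌈172475/26460⌉ × 26460 = 7 × 26460 = 185220.

185220 seconds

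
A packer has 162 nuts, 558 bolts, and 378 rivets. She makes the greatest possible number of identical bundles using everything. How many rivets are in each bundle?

Number of bundles = gcd(162, 558, 378).
162 = 2 × 3^4
558 = 2 × 3^2 × 31
378 = 2 × 3^3 × 7
gcd(162, 558, 378) = 2 × 3^2 = 18.
rivets per bundle = 378 / 18 = 21.

21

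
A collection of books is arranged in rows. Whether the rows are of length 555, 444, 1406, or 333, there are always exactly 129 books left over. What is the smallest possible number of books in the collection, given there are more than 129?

126669

N − 129 must be a common multiple of 555, 444, 1406, and 333.
555 = 3 × 5 × 37
444 = 2^2 × 3 × 37
1406 = 2 × 19 × 37
333 = 3^2 × 37
LCM(555, 444, 1406, 333) = 2^2 × 3^2 × 5 × 19 × 37 = 126540.
Smallest N > 129 is LCM + 129 = 126540 + 129 = 126669.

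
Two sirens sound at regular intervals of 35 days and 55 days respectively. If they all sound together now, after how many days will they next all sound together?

385 days

The first simultaneous occurrence is after LCM of the individual periods.
35 = 5 × 7
55 = 5 × 11
LCM(35, 55) = 5 × 7 × 11 = 385.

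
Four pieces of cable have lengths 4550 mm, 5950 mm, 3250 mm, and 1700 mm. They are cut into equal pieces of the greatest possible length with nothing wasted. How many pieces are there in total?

309

Piece length = gcd(4550, 5950, 3250, 1700).
4550 = 2 × 5^2 × 7 × 13
5950 = 2 × 5^2 × 7 × 17
3250 = 2 × 5^3 × 13
1700 = 2^2 × 5^2 × 17
gcd(4550, 5950, 3250, 1700) = 2 × 5^2 = 50.
Total pieces = 4550/50 + 5950/50 + 3250/50 + 1700/50 = 91 + 119 + 65 + 34 = 309.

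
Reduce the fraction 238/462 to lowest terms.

17/33

238 = 2 × 7 × 17
462 = 2 × 3 × 7 × 11
gcd(238, 462) = 2 × 7 = 14.
Divide numerator and denominator by 14: 238/462 = 17/33.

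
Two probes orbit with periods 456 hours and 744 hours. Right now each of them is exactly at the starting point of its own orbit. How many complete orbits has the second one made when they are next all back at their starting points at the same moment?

All finish a whole number of cycles simultaneously at t = LCM of the periods.
456 = 2^3 × 3 × 19
744 = 2^3 × 3 × 31
LCM(456, 744) = 2^3 × 3 × 19 × 31 = 14136.
Orbits for period 744: 14136 / 744 = 19.

19 orbits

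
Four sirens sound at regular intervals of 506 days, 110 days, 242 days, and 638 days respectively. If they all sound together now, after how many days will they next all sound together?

The first simultaneous occurrence is after LCM of the individual periods.
506 = 2 × 11 × 23
110 = 2 × 5 × 11
242 = 2 × 11^2
638 = 2 × 11 × 29
LCM(506, 110, 242, 638) = 2 × 5 × 11^2 × 23 × 29 = 807070.

807070 days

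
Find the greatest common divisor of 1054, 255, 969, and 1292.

17

1054 = 2 × 17 × 31
255 = 3 × 5 × 17
969 = 3 × 17 × 19
1292 = 2^2 × 17 × 19
gcd(1054, 255, 969, 1292) = 17.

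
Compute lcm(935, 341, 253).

935 = 5 × 11 × 17
341 = 11 × 31
253 = 11 × 23
LCM(935, 341, 253) = 5 × 11 × 17 × 23 × 31 = 666655.

666655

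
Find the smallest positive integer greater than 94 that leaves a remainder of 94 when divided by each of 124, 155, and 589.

11874

N − 94 must be a common multiple of 124, 155, and 589.
124 = 2^2 × 31
155 = 5 × 31
589 = 19 × 31
LCM(124, 155, 589) = 2^2 × 5 × 19 × 31 = 11780.
Smallest N > 94 is LCM + 94 = 11780 + 94 = 11874.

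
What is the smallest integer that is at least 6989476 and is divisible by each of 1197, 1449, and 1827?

The integer must be a common multiple of 1197, 1449, and 1827, so a multiple of their LCM.
1197 = 3^2 × 7 × 19
1449 = 3^2 × 7 × 23
1827 = 3^2 × 7 × 29
LCM(1197, 1449, 1827) = 3^2 × 7 × 19 × 23 × 29 = 798399.
Smallest multiple of 798399 that is ≥ 6989476: ⌈6989476/798399⌉ × 798399 = 9 × 798399 = 7185591.

7185591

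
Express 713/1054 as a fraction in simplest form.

23/34

713 = 23 × 31
1054 = 2 × 17 × 31
gcd(713, 1054) = 31.
Divide numerator and denominator by 31: 713/1054 = 23/34.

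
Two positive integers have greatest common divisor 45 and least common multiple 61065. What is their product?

2747925

For any two positive integers, gcd × lcm = product = 45 × 61065 = 2747925.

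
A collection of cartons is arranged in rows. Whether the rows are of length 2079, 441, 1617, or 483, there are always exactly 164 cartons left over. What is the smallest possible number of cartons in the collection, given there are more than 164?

N − 164 must be a common multiple of 2079, 441, 1617, and 483.
2079 = 3^3 × 7 × 11
441 = 3^2 × 7^2
1617 = 3 × 7^2 × 11
483 = 3 × 7 × 23
LCM(2079, 441, 1617, 483) = 3^3 × 7^2 × 11 × 23 = 334719.
Smallest N > 164 is LCM + 164 = 334719 + 164 = 334883.

334883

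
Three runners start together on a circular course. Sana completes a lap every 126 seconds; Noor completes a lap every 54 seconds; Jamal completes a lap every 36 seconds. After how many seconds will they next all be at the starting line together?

756 seconds

They coincide at every common multiple of the periods; the first is the LCM.
126 = 2 × 3^2 × 7
54 = 2 × 3^3
36 = 2^2 × 3^2
LCM(126, 54, 36) = 2^2 × 3^3 × 7 = 756.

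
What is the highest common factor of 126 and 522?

18

126 = 2 × 3^2 × 7
522 = 2 × 3^2 × 29
gcd(126, 522) = 2 × 3^2 = 18.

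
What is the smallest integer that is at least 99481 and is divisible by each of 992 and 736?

The integer must be a common multiple of 992 and 736, so a multiple of their LCM.
992 = 2^5 × 31
736 = 2^5 × 23
LCM(992, 736) = 2^5 × 23 × 31 = 22816.
Smallest multiple of 22816 that is ≥ 99481: ⌈99481/22816⌉ × 22816 = 5 × 22816 = 114080.

114080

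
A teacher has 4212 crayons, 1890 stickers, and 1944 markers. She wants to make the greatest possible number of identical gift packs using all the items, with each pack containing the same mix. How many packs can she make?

The pack count must divide each quantity, so the greatest is gcd(4212, 1890, 1944).
4212 = 2^2 × 3^4 × 13
1890 = 2 × 3^3 × 5 × 7
1944 = 2^3 × 3^5
gcd(4212, 1890, 1944) = 2 × 3^3 = 54.

54 packs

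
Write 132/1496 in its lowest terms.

132 = 2^2 × 3 × 11
1496 = 2^3 × 11 × 17
gcd(132, 1496) = 2^2 × 11 = 44.
Divide numerator and denominator by 44: 132/1496 = 3/34.

3/34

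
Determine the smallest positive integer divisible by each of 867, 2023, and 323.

115311

867 = 3 × 17^2
2023 = 7 × 17^2
323 = 17 × 19
LCM(867, 2023, 323) = 3 × 7 × 17^2 × 19 = 115311.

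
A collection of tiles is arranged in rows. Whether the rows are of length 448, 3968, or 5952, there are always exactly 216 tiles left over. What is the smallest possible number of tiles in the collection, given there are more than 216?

83544

N − 216 must be a common multiple of 448, 3968, and 5952.
448 = 2^6 × 7
3968 = 2^7 × 31
5952 = 2^6 × 3 × 31
LCM(448, 3968, 5952) = 2^7 × 3 × 7 × 31 = 83328.
Smallest N > 216 is LCM + 216 = 83328 + 216 = 83544.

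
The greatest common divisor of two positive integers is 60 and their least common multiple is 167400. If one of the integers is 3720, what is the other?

2700

For two integers, gcd × lcm = product, so the other is (60 × 167400) / 3720 = 10044000 / 3720 = 2700.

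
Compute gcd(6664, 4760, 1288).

56

6664 = 2^3 × 7^2 × 17
4760 = 2^3 × 5 × 7 × 17
1288 = 2^3 × 7 × 23
gcd(6664, 4760, 1288) = 2^3 × 7 = 56.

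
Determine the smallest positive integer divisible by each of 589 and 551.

17081

589 = 19 × 31
551 = 19 × 29
LCM(589, 551) = 19 × 29 × 31 = 17081.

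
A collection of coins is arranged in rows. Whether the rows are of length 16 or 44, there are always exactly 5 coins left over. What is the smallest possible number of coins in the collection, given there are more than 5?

N − 5 must be a common multiple of 16 and 44.
16 = 2^4
44 = 2^2 × 11
LCM(16, 44) = 2^4 × 11 = 176.
Smallest N > 5 is LCM + 5 = 176 + 5 = 181.

181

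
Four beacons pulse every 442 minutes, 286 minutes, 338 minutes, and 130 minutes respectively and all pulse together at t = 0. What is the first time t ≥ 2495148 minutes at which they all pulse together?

2528240 minutes

Joint pulses occur at multiples of LCM(442, 286, 338, 130).
442 = 2 × 13 × 17
286 = 2 × 11 × 13
338 = 2 × 13^2
130 = 2 × 5 × 13
LCM(442, 286, 338, 130) = 2 × 5 × 11 × 13^2 × 17 = 316030.
Smallest multiple of 316030 that is ≥ 2495148: ⌈2495148/316030⌉ × 316030 = 8 × 316030 = 2528240.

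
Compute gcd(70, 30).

10

70 = 2 × 5 × 7
30 = 2 × 3 × 5
gcd(70, 30) = 2 × 5 = 10.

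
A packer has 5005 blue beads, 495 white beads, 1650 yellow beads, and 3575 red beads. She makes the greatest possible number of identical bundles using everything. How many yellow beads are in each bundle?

30

Number of bundles = gcd(5005, 495, 1650, 3575).
5005 = 5 × 7 × 11 × 13
495 = 3^2 × 5 × 11
1650 = 2 × 3 × 5^2 × 11
3575 = 5^2 × 11 × 13
gcd(5005, 495, 1650, 3575) = 5 × 11 = 55.
yellow beads per bundle = 1650 / 55 = 30.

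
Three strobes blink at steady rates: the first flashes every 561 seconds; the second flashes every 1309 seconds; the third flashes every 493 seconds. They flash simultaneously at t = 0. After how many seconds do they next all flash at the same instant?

113883 seconds

We need the least common multiple of the intervals.
561 = 3 × 11 × 17
1309 = 7 × 11 × 17
493 = 17 × 29
LCM(561, 1309, 493) = 3 × 7 × 11 × 17 × 29 = 113883.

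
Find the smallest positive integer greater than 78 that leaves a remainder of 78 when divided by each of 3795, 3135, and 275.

360603

N − 78 must be a common multiple of 3795, 3135, and 275.
3795 = 3 × 5 × 11 × 23
3135 = 3 × 5 × 11 × 19
275 = 5^2 × 11
LCM(3795, 3135, 275) = 3 × 5^2 × 11 × 19 × 23 = 360525.
Smallest N > 78 is LCM + 78 = 360525 + 78 = 360603.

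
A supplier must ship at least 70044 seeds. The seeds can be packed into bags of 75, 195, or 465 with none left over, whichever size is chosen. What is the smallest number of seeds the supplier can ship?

90675

The number of seeds must be a common multiple of 75, 195, and 465, so a multiple of their LCM.
75 = 3 × 5^2
195 = 3 × 5 × 13
465 = 3 × 5 × 31
LCM(75, 195, 465) = 3 × 5^2 × 13 × 31 = 30225.
Smallest multiple of 30225 that is ≥ 70044: ⌈70044/30225⌉ × 30225 = 3 × 30225 = 90675.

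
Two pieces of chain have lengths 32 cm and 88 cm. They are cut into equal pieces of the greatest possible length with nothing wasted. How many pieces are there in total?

Piece length = gcd(32, 88).
32 = 2^5
88 = 2^3 × 11
gcd(32, 88) = 2^3 = 8.
Total pieces = 32/8 + 88/8 = 4 + 11 = 15.

15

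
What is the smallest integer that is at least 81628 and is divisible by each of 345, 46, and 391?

82110

The integer must be a common multiple of 345, 46, and 391, so a multiple of their LCM.
345 = 3 × 5 × 23
46 = 2 × 23
391 = 17 × 23
LCM(345, 46, 391) = 2 × 3 × 5 × 17 × 23 = 11730.
Smallest multiple of 11730 that is ≥ 81628: ⌈81628/11730⌉ × 11730 = 7 × 11730 = 82110.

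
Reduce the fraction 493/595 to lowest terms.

493 = 17 × 29
595 = 5 × 7 × 17
gcd(493, 595) = 17.
Divide numerator and denominator by 17: 493/595 = 29/35.

29/35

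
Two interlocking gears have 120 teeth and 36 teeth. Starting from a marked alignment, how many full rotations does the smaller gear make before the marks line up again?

All finish a whole number of cycles simultaneously at t = LCM of the periods.
120 = 2^3 × 3 × 5
36 = 2^2 × 3^2
LCM(120, 36) = 2^3 × 3^2 × 5 = 360.
Rotations for period 36: 360 / 36 = 10.

10 rotations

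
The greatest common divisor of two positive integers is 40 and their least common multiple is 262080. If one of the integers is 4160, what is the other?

For two integers, gcd × lcm = product, so the other is (40 × 262080) / 4160 = 10483200 / 4160 = 2520.

2520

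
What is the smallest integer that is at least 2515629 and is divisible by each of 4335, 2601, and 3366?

The integer must be a common multiple of 4335, 2601, and 3366, so a multiple of their LCM.
4335 = 3 × 5 × 17^2
2601 = 3^2 × 17^2
3366 = 2 × 3^2 × 11 × 17
LCM(4335, 2601, 3366) = 2 × 3^2 × 5 × 11 × 17^2 = 286110.
Smallest multiple of 286110 that is ≥ 2515629: ⌈2515629/286110⌉ × 286110 = 9 × 286110 = 2574990.

2574990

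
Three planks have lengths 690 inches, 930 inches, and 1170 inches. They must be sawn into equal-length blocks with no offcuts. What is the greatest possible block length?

This is the greatest common divisor of 690, 930, and 1170.
690 = 2 × 3 × 5 × 23
930 = 2 × 3 × 5 × 31
1170 = 2 × 3^2 × 5 × 13
gcd(690, 930, 1170) = 2 × 3 × 5 = 30.

30 inches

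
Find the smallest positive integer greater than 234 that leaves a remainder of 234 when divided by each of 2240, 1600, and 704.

N − 234 must be a common multiple of 2240, 1600, and 704.
2240 = 2^6 × 5 × 7
1600 = 2^6 × 5^2
704 = 2^6 × 11
LCM(2240, 1600, 704) = 2^6 × 5^2 × 7 × 11 = 123200.
Smallest N > 234 is LCM + 234 = 123200 + 234 = 123434.

123434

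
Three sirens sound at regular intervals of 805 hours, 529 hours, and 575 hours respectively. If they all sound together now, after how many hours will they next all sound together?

92575 hours

They coincide at every common multiple of the periods; the first is the LCM.
805 = 5 × 7 × 23
529 = 23^2
575 = 5^2 × 23
LCM(805, 529, 575) = 5^2 × 7 × 23^2 = 92575.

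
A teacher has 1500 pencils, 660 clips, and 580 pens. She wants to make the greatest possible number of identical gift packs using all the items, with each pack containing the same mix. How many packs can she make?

20 packs

The pack count must divide each quantity, so the greatest is gcd(1500, 660, 580).
1500 = 2^2 × 3 × 5^3
660 = 2^2 × 3 × 5 × 11
580 = 2^2 × 5 × 29
gcd(1500, 660, 580) = 2^2 × 5 = 20.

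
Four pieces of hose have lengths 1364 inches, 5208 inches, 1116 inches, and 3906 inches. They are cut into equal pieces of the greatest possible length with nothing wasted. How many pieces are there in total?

Piece length = gcd(1364, 5208, 1116, 3906).
1364 = 2^2 × 11 × 31
5208 = 2^3 × 3 × 7 × 31
1116 = 2^2 × 3^2 × 31
3906 = 2 × 3^2 × 7 × 31
gcd(1364, 5208, 1116, 3906) = 2 × 31 = 62.
Total pieces = 1364/62 + 5208/62 + 1116/62 + 3906/62 = 22 + 84 + 18 + 63 = 187.

187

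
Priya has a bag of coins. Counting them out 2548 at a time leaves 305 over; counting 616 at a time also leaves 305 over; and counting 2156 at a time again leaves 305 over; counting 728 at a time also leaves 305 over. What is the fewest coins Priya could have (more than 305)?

N − 305 must be a common multiple of 2548, 616, 2156, and 728.
2548 = 2^2 × 7^2 × 13
616 = 2^3 × 7 × 11
2156 = 2^2 × 7^2 × 11
728 = 2^3 × 7 × 13
LCM(2548, 616, 2156, 728) = 2^3 × 7^2 × 11 × 13 = 56056.
Smallest N > 305 is LCM + 305 = 56056 + 305 = 56361.

56361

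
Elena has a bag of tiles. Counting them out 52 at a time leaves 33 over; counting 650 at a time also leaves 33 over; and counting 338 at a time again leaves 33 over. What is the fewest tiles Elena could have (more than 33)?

16933

N − 33 must be a common multiple of 52, 650, and 338.
52 = 2^2 × 13
650 = 2 × 5^2 × 13
338 = 2 × 13^2
LCM(52, 650, 338) = 2^2 × 5^2 × 13^2 = 16900.
Smallest N > 33 is LCM + 33 = 16900 + 33 = 16933.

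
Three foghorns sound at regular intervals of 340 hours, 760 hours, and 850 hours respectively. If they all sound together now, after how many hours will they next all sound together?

64600 hours

We need the least common multiple of the intervals.
340 = 2^2 × 5 × 17
760 = 2^3 × 5 × 19
850 = 2 × 5^2 × 17
LCM(340, 760, 850) = 2^3 × 5^2 × 17 × 19 = 64600.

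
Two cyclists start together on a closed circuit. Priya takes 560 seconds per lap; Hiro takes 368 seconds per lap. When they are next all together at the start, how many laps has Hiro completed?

The first common completion time is the LCM of the periods.
560 = 2^4 × 5 × 7
368 = 2^4 × 23
LCM(560, 368) = 2^4 × 5 × 7 × 23 = 12880.
Laps for period 368: 12880 / 368 = 35.

35 laps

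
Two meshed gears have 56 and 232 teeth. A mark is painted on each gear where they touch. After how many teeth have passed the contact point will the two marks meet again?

They coincide at every common multiple of the periods; the first is the LCM.
56 = 2^3 × 7
232 = 2^3 × 29
LCM(56, 232) = 2^3 × 7 × 29 = 1624.

1624 teeth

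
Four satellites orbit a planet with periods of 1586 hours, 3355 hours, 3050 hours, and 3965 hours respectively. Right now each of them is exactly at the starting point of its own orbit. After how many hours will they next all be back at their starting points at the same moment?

They coincide at every common multiple of the periods; the first is the LCM.
1586 = 2 × 13 × 61
3355 = 5 × 11 × 61
3050 = 2 × 5^2 × 61
3965 = 5 × 13 × 61
LCM(1586, 3355, 3050, 3965) = 2 × 5^2 × 11 × 13 × 61 = 436150.

436150 hours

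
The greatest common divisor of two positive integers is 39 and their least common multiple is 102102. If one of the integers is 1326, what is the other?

3003

For two integers, gcd × lcm = product, so the other is (39 × 102102) / 1326 = 3981978 / 1326 = 3003.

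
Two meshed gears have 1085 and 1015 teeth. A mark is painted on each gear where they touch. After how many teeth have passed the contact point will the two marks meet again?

31465 teeth

We need the least common multiple of the intervals.
1085 = 5 × 7 × 31
1015 = 5 × 7 × 29
LCM(1085, 1015) = 5 × 7 × 29 × 31 = 31465.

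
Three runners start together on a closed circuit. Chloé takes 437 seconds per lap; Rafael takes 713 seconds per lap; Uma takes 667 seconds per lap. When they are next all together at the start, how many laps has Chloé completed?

899 laps

The first common completion time is the LCM of the periods.
437 = 19 × 23
713 = 23 × 31
667 = 23 × 29
LCM(437, 713, 667) = 19 × 23 × 29 × 31 = 392863.
Laps for period 437: 392863 / 437 = 899.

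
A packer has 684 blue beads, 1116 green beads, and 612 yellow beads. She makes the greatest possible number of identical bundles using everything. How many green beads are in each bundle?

Number of bundles = gcd(684, 1116, 612).
684 = 2^2 × 3^2 × 19
1116 = 2^2 × 3^2 × 31
612 = 2^2 × 3^2 × 17
gcd(684, 1116, 612) = 2^2 × 3^2 = 36.
green beads per bundle = 1116 / 36 = 31.

31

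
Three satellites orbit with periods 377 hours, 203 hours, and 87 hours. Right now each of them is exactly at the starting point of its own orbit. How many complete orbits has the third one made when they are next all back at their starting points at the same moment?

91 orbits

The first common completion time is the LCM of the periods.
377 = 13 × 29
203 = 7 × 29
87 = 3 × 29
LCM(377, 203, 87) = 3 × 7 × 13 × 29 = 7917.
Orbits for period 87: 7917 / 87 = 91.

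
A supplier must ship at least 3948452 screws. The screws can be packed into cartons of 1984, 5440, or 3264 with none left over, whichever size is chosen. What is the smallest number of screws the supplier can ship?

The number of screws must be a common multiple of 1984, 5440, and 3264, so a multiple of their LCM.
1984 = 2^6 × 31
5440 = 2^6 × 5 × 17
3264 = 2^6 × 3 × 17
LCM(1984, 5440, 3264) = 2^6 × 3 × 5 × 17 × 31 = 505920.
Smallest multiple of 505920 that is ≥ 3948452: ⌈3948452/505920⌉ × 505920 = 8 × 505920 = 4047360.

4047360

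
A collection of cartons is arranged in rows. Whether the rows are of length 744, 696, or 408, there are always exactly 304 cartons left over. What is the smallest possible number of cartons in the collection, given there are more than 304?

N − 304 must be a common multiple of 744, 696, and 408.
744 = 2^3 × 3 × 31
696 = 2^3 × 3 × 29
408 = 2^3 × 3 × 17
LCM(744, 696, 408) = 2^3 × 3 × 17 × 29 × 31 = 366792.
Smallest N > 304 is LCM + 304 = 366792 + 304 = 367096.

367096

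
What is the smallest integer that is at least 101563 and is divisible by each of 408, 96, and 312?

106080

The integer must be a common multiple of 408, 96, and 312, so a multiple of their LCM.
408 = 2^3 × 3 × 17
96 = 2^5 × 3
312 = 2^3 × 3 × 13
LCM(408, 96, 312) = 2^5 × 3 × 13 × 17 = 21216.
Smallest multiple of 21216 that is ≥ 101563: ⌈101563/21216⌉ × 21216 = 5 × 21216 = 106080.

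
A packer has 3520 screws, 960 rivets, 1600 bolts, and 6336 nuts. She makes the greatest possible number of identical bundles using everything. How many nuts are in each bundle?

99

Number of bundles = gcd(3520, 960, 1600, 6336).
3520 = 2^6 × 5 × 11
960 = 2^6 × 3 × 5
1600 = 2^6 × 5^2
6336 = 2^6 × 3^2 × 11
gcd(3520, 960, 1600, 6336) = 2^6 = 64.
nuts per bundle = 6336 / 64 = 99.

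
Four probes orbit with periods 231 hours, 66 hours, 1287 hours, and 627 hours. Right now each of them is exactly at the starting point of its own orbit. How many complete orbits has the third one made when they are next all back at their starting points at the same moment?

All finish a whole number of cycles simultaneously at t = LCM of the periods.
231 = 3 × 7 × 11
66 = 2 × 3 × 11
1287 = 3^2 × 11 × 13
627 = 3 × 11 × 19
LCM(231, 66, 1287, 627) = 2 × 3^2 × 7 × 11 × 13 × 19 = 342342.
Orbits for period 1287: 342342 / 1287 = 266.

266 orbits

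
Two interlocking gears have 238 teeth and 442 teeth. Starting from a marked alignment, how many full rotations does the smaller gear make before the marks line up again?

The first common completion time is the LCM of the periods.
238 = 2 × 7 × 17
442 = 2 × 13 × 17
LCM(238, 442) = 2 × 7 × 13 × 17 = 3094.
Rotations for period 238: 3094 / 238 = 13.

13 rotations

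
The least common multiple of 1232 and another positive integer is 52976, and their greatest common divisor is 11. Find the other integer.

gcd × lcm = product of the two integers, so the other integer is (11 × 52976) / 1232 = 473.

473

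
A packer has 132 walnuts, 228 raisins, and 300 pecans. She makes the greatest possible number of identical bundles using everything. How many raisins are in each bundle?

Number of bundles = gcd(132, 228, 300).
132 = 2^2 × 3 × 11
228 = 2^2 × 3 × 19
300 = 2^2 × 3 × 5^2
gcd(132, 228, 300) = 2^2 × 3 = 12.
raisins per bundle = 228 / 12 = 19.

19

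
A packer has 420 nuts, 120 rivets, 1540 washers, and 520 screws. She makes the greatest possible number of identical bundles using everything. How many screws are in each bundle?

26

Number of bundles = gcd(420, 120, 1540, 520).
420 = 2^2 × 3 × 5 × 7
120 = 2^3 × 3 × 5
1540 = 2^2 × 5 × 7 × 11
520 = 2^3 × 5 × 13
gcd(420, 120, 1540, 520) = 2^2 × 5 = 20.
screws per bundle = 520 / 20 = 26.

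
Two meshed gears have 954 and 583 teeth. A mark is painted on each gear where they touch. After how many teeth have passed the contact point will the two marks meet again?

10494 teeth

We need the least common multiple of the intervals.
954 = 2 × 3^2 × 53
583 = 11 × 53
LCM(954, 583) = 2 × 3^2 × 11 × 53 = 10494.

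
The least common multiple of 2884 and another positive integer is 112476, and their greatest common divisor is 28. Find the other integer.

gcd × lcm = product of the two integers, so the other integer is (28 × 112476) / 2884 = 1092.

1092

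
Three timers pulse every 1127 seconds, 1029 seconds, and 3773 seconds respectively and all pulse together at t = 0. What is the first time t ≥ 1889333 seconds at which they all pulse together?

Joint pulses occur at multiples of LCM(1127, 1029, 3773).
1127 = 7^2 × 23
1029 = 3 × 7^3
3773 = 7^3 × 11
LCM(1127, 1029, 3773) = 3 × 7^3 × 11 × 23 = 260337.
Smallest multiple of 260337 that is ≥ 1889333: ⌈1889333/260337⌉ × 260337 = 8 × 260337 = 2082696.

2082696 seconds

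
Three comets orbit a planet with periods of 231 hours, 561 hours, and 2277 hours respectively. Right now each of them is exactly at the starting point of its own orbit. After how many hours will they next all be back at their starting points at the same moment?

The first simultaneous occurrence is after LCM of the individual periods.
231 = 3 × 7 × 11
561 = 3 × 11 × 17
2277 = 3^2 × 11 × 23
LCM(231, 561, 2277) = 3^2 × 7 × 11 × 17 × 23 = 270963.

270963 hours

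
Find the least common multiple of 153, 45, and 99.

153 = 3^2 × 17
45 = 3^2 × 5
99 = 3^2 × 11
LCM(153, 45, 99) = 3^2 × 5 × 11 × 17 = 8415.

8415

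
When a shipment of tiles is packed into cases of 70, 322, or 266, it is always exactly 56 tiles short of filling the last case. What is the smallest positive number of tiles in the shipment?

30534

Being 56 short of a full case of size k means N ≡ −56 (mod k), i.e. N + 56 is a multiple of each size.
70 = 2 × 5 × 7
322 = 2 × 7 × 23
266 = 2 × 7 × 19
LCM(70, 322, 266) = 2 × 5 × 7 × 19 × 23 = 30590.
Smallest positive N is 30590 − 56 = 30534.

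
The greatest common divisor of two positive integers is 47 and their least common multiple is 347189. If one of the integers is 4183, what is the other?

For two integers, gcd × lcm = product, so the other is (47 × 347189) / 4183 = 16317883 / 4183 = 3901.

3901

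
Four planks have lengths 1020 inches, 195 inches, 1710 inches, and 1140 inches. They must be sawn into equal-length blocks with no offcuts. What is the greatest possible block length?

15 inches

This is the greatest common divisor of 1020, 195, 1710, and 1140.
1020 = 2^2 × 3 × 5 × 17
195 = 3 × 5 × 13
1710 = 2 × 3^2 × 5 × 19
1140 = 2^2 × 3 × 5 × 19
gcd(1020, 195, 1710, 1140) = 3 × 5 = 15.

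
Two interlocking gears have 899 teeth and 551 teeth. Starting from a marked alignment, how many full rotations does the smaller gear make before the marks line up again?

The first common completion time is the LCM of the periods.
899 = 29 × 31
551 = 19 × 29
LCM(899, 551) = 19 × 29 × 31 = 17081.
Rotations for period 551: 17081 / 551 = 31.

31 rotations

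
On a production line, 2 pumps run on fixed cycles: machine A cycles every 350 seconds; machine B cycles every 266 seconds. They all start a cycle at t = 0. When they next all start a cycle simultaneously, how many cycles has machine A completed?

They are all back at their starting positions together after one LCM of the periods.
350 = 2 × 5^2 × 7
266 = 2 × 7 × 19
LCM(350, 266) = 2 × 5^2 × 7 × 19 = 6650.
Cycles for period 350: 6650 / 350 = 19.

19 cycles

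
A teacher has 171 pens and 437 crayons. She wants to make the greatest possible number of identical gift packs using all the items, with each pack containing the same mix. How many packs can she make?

By the Euclidean algorithm:
437 = 2 × 171 + 95
171 = 1 × 95 + 76
95 = 1 × 76 + 19
76 = 4 × 19 + 0
gcd(171, 437) = 19.

19 packs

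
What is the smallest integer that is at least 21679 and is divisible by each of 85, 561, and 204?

The integer must be a common multiple of 85, 561, and 204, so a multiple of their LCM.
85 = 5 × 17
561 = 3 × 11 × 17
204 = 2^2 × 3 × 17
LCM(85, 561, 204) = 2^2 × 3 × 5 × 11 × 17 = 11220.
Smallest multiple of 11220 that is ≥ 21679: ⌈21679/11220⌉ × 11220 = 2 × 11220 = 22440.

22440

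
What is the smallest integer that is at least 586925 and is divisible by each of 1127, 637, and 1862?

1113476

The integer must be a common multiple of 1127, 637, and 1862, so a multiple of their LCM.
1127 = 7^2 × 23
637 = 7^2 × 13
1862 = 2 × 7^2 × 19
LCM(1127, 637, 1862) = 2 × 7^2 × 13 × 19 × 23 = 556738.
Smallest multiple of 556738 that is ≥ 586925: ⌈586925/556738⌉ × 556738 = 2 × 556738 = 1113476.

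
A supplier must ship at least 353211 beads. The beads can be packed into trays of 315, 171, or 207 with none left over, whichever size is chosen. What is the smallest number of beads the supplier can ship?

The number of beads must be a common multiple of 315, 171, and 207, so a multiple of their LCM.
315 = 3^2 × 5 × 7
171 = 3^2 × 19
207 = 3^2 × 23
LCM(315, 171, 207) = 3^2 × 5 × 7 × 19 × 23 = 137655.
Smallest multiple of 137655 that is ≥ 353211: ⌈353211/137655⌉ × 137655 = 3 × 137655 = 412965.

412965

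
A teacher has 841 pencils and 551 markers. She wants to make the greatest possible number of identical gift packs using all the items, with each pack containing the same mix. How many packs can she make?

The pack count must divide each quantity, so the greatest is gcd(841, 551).
841 = 29^2
551 = 19 × 29
gcd(841, 551) = 29.

29 packs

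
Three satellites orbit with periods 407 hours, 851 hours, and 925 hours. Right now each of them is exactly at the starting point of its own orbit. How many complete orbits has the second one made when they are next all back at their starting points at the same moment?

They are all back at their starting positions together after one LCM of the periods.
407 = 11 × 37
851 = 23 × 37
925 = 5^2 × 37
LCM(407, 851, 925) = 5^2 × 11 × 23 × 37 = 234025.
Orbits for period 851: 234025 / 851 = 275.

275 orbits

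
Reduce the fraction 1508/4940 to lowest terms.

1508 = 2^2 × 13 × 29
4940 = 2^2 × 5 × 13 × 19
gcd(1508, 4940) = 2^2 × 13 = 52.
Divide numerator and denominator by 52: 1508/4940 = 29/95.

29/95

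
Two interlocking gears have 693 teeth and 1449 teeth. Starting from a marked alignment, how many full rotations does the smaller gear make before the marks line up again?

23 rotations

They are all back at their starting positions together after one LCM of the periods.
693 = 3^2 × 7 × 11
1449 = 3^2 × 7 × 23
LCM(693, 1449) = 3^2 × 7 × 11 × 23 = 15939.
Rotations for period 693: 15939 / 693 = 23.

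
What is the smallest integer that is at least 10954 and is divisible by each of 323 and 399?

13566

The integer must be a common multiple of 323 and 399, so a multiple of their LCM.
323 = 17 × 19
399 = 3 × 7 × 19
LCM(323, 399) = 3 × 7 × 17 × 19 = 6783.
Smallest multiple of 6783 that is ≥ 10954: ⌈10954/6783⌉ × 6783 = 2 × 6783 = 13566.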